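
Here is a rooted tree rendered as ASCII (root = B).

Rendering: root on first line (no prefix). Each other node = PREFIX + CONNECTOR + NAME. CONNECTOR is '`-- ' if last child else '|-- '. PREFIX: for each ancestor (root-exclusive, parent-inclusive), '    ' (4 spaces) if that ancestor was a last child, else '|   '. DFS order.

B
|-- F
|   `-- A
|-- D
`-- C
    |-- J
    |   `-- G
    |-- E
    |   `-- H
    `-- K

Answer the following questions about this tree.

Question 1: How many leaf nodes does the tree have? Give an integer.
Answer: 5

Derivation:
Leaves (nodes with no children): A, D, G, H, K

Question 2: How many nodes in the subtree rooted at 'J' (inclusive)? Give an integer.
Answer: 2

Derivation:
Subtree rooted at J contains: G, J
Count = 2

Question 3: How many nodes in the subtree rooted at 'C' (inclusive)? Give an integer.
Answer: 6

Derivation:
Subtree rooted at C contains: C, E, G, H, J, K
Count = 6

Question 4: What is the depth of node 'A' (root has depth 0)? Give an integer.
Path from root to A: B -> F -> A
Depth = number of edges = 2

Answer: 2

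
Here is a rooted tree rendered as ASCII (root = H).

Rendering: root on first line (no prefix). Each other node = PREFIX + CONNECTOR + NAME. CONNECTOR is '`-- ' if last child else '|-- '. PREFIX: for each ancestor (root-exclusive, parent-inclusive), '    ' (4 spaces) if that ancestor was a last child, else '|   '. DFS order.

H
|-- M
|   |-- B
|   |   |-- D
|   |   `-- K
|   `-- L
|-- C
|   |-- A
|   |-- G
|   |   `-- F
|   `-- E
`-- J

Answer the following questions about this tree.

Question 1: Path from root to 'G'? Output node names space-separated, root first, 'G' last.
Walk down from root: H -> C -> G

Answer: H C G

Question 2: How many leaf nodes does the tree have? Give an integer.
Leaves (nodes with no children): A, D, E, F, J, K, L

Answer: 7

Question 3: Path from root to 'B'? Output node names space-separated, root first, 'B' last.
Answer: H M B

Derivation:
Walk down from root: H -> M -> B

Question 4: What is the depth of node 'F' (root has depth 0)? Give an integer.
Answer: 3

Derivation:
Path from root to F: H -> C -> G -> F
Depth = number of edges = 3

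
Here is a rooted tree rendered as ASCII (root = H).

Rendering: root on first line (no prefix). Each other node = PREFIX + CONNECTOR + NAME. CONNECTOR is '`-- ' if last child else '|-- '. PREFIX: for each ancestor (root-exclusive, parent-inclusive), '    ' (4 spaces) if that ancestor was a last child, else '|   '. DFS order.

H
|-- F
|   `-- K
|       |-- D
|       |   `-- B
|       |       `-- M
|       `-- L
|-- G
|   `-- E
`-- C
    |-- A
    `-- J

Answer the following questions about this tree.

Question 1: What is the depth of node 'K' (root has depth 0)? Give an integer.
Answer: 2

Derivation:
Path from root to K: H -> F -> K
Depth = number of edges = 2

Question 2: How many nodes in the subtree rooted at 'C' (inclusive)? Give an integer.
Answer: 3

Derivation:
Subtree rooted at C contains: A, C, J
Count = 3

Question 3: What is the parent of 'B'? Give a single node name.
Answer: D

Derivation:
Scan adjacency: B appears as child of D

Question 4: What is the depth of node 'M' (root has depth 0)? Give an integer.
Path from root to M: H -> F -> K -> D -> B -> M
Depth = number of edges = 5

Answer: 5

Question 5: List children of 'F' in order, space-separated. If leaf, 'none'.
Answer: K

Derivation:
Node F's children (from adjacency): K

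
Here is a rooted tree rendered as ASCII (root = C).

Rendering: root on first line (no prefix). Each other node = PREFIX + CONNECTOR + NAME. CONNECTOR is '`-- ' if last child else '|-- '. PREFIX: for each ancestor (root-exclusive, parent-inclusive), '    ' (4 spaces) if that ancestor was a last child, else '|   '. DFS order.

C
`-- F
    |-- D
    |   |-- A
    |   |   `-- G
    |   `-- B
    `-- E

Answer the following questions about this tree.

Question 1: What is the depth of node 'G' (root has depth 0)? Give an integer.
Path from root to G: C -> F -> D -> A -> G
Depth = number of edges = 4

Answer: 4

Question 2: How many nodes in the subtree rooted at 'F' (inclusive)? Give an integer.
Subtree rooted at F contains: A, B, D, E, F, G
Count = 6

Answer: 6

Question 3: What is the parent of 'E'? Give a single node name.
Answer: F

Derivation:
Scan adjacency: E appears as child of F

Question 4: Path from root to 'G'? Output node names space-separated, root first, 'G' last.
Walk down from root: C -> F -> D -> A -> G

Answer: C F D A G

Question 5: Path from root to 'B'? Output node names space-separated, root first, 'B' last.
Answer: C F D B

Derivation:
Walk down from root: C -> F -> D -> B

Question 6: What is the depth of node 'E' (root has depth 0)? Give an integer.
Path from root to E: C -> F -> E
Depth = number of edges = 2

Answer: 2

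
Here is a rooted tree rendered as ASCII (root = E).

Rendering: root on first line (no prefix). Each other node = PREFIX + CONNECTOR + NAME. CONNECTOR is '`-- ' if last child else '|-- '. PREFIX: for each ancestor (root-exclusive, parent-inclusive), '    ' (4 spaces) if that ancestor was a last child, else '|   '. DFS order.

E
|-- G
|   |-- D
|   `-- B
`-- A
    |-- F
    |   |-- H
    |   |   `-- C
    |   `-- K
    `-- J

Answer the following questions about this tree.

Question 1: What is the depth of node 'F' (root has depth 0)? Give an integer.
Answer: 2

Derivation:
Path from root to F: E -> A -> F
Depth = number of edges = 2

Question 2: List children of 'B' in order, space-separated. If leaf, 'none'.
Answer: none

Derivation:
Node B's children (from adjacency): (leaf)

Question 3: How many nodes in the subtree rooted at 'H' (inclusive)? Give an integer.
Answer: 2

Derivation:
Subtree rooted at H contains: C, H
Count = 2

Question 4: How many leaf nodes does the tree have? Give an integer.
Leaves (nodes with no children): B, C, D, J, K

Answer: 5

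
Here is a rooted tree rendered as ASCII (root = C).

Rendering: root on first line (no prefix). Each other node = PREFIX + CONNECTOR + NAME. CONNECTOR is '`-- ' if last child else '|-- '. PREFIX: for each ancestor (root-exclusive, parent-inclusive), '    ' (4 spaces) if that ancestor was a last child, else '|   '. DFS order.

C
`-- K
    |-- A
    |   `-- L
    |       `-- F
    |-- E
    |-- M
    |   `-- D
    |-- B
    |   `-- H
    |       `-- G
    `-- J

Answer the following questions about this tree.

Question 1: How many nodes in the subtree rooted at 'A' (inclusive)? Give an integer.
Answer: 3

Derivation:
Subtree rooted at A contains: A, F, L
Count = 3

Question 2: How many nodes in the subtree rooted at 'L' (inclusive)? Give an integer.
Subtree rooted at L contains: F, L
Count = 2

Answer: 2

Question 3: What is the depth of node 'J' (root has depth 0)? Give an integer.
Answer: 2

Derivation:
Path from root to J: C -> K -> J
Depth = number of edges = 2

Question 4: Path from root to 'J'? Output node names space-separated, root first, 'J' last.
Walk down from root: C -> K -> J

Answer: C K J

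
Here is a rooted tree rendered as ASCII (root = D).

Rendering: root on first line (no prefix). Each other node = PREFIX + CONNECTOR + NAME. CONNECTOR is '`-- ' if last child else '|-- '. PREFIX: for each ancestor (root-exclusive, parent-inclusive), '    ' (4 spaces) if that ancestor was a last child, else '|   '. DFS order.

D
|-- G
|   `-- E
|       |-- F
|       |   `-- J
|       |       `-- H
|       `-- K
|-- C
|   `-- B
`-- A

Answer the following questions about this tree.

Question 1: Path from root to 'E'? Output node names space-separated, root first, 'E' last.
Walk down from root: D -> G -> E

Answer: D G E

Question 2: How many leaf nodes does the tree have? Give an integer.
Answer: 4

Derivation:
Leaves (nodes with no children): A, B, H, K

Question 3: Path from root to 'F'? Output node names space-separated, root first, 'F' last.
Walk down from root: D -> G -> E -> F

Answer: D G E F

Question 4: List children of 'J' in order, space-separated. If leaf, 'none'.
Answer: H

Derivation:
Node J's children (from adjacency): H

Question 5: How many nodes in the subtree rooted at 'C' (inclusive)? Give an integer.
Subtree rooted at C contains: B, C
Count = 2

Answer: 2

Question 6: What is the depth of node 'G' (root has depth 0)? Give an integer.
Path from root to G: D -> G
Depth = number of edges = 1

Answer: 1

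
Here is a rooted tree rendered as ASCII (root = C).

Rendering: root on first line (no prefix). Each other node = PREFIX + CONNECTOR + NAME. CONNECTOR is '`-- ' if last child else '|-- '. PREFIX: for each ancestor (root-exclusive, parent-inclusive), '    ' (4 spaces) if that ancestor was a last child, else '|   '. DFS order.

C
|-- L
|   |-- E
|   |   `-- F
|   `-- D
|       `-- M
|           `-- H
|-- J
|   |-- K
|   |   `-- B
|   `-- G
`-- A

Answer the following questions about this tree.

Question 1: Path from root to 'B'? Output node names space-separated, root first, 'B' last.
Walk down from root: C -> J -> K -> B

Answer: C J K B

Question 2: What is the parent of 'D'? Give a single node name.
Answer: L

Derivation:
Scan adjacency: D appears as child of L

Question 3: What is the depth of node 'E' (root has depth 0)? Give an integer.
Path from root to E: C -> L -> E
Depth = number of edges = 2

Answer: 2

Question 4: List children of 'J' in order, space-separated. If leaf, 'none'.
Node J's children (from adjacency): K, G

Answer: K G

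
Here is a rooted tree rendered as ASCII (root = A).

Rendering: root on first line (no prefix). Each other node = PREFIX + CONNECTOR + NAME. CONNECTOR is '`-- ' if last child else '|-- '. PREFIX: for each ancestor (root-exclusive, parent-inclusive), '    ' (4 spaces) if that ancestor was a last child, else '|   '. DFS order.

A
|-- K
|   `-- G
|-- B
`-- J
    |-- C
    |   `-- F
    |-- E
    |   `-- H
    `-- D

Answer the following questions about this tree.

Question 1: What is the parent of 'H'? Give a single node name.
Answer: E

Derivation:
Scan adjacency: H appears as child of E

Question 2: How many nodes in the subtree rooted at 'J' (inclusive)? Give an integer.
Answer: 6

Derivation:
Subtree rooted at J contains: C, D, E, F, H, J
Count = 6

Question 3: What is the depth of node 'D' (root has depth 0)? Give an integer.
Answer: 2

Derivation:
Path from root to D: A -> J -> D
Depth = number of edges = 2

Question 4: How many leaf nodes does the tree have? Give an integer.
Leaves (nodes with no children): B, D, F, G, H

Answer: 5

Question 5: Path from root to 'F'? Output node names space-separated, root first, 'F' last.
Walk down from root: A -> J -> C -> F

Answer: A J C F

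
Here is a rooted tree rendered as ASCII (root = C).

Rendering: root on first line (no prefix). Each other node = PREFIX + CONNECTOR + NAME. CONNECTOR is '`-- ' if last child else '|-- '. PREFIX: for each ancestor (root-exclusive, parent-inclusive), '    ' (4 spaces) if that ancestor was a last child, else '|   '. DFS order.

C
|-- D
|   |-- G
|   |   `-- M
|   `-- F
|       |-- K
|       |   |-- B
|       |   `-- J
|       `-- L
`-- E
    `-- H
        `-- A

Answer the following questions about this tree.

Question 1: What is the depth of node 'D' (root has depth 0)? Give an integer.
Path from root to D: C -> D
Depth = number of edges = 1

Answer: 1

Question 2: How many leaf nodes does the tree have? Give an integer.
Answer: 5

Derivation:
Leaves (nodes with no children): A, B, J, L, M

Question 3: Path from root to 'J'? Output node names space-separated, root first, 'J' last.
Answer: C D F K J

Derivation:
Walk down from root: C -> D -> F -> K -> J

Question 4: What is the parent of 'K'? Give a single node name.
Scan adjacency: K appears as child of F

Answer: F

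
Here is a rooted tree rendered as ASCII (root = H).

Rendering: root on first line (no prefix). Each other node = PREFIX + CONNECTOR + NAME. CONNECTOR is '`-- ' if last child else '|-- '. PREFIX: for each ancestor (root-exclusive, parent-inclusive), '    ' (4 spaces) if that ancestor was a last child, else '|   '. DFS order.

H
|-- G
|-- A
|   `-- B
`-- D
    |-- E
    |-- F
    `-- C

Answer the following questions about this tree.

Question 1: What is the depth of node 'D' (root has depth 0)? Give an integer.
Answer: 1

Derivation:
Path from root to D: H -> D
Depth = number of edges = 1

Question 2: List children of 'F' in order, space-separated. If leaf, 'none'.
Answer: none

Derivation:
Node F's children (from adjacency): (leaf)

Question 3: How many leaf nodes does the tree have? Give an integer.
Answer: 5

Derivation:
Leaves (nodes with no children): B, C, E, F, G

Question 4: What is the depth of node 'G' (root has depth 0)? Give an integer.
Path from root to G: H -> G
Depth = number of edges = 1

Answer: 1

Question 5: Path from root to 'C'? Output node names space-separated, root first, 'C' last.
Answer: H D C

Derivation:
Walk down from root: H -> D -> C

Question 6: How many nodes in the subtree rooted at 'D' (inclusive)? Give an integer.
Subtree rooted at D contains: C, D, E, F
Count = 4

Answer: 4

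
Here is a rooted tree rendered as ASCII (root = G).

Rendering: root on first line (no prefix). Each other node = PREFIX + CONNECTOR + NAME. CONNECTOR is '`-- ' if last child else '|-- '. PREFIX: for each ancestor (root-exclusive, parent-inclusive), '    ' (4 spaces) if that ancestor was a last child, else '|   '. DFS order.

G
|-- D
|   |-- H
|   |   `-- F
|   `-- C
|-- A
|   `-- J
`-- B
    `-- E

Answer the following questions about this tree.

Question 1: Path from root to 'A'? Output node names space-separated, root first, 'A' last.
Answer: G A

Derivation:
Walk down from root: G -> A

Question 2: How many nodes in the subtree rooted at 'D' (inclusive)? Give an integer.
Answer: 4

Derivation:
Subtree rooted at D contains: C, D, F, H
Count = 4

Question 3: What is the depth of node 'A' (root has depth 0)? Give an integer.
Answer: 1

Derivation:
Path from root to A: G -> A
Depth = number of edges = 1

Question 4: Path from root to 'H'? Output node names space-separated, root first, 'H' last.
Answer: G D H

Derivation:
Walk down from root: G -> D -> H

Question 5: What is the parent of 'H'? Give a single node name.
Scan adjacency: H appears as child of D

Answer: D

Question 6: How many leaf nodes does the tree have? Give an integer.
Leaves (nodes with no children): C, E, F, J

Answer: 4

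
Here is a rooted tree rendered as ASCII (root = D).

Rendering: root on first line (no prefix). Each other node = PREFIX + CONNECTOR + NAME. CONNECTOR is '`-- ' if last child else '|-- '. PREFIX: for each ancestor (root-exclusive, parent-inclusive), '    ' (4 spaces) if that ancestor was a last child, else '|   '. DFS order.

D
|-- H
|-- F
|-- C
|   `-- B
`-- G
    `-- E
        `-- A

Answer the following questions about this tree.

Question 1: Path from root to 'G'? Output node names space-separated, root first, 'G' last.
Walk down from root: D -> G

Answer: D G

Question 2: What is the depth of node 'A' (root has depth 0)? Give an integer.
Path from root to A: D -> G -> E -> A
Depth = number of edges = 3

Answer: 3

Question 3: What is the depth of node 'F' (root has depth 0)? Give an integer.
Path from root to F: D -> F
Depth = number of edges = 1

Answer: 1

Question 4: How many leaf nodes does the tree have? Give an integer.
Leaves (nodes with no children): A, B, F, H

Answer: 4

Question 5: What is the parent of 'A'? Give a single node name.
Scan adjacency: A appears as child of E

Answer: E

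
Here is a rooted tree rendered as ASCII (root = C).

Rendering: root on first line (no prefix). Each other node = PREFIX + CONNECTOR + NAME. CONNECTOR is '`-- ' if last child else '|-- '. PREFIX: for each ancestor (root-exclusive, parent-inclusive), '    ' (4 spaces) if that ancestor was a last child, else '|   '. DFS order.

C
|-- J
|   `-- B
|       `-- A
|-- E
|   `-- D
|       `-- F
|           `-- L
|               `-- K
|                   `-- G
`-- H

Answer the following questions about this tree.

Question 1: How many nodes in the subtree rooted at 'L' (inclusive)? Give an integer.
Answer: 3

Derivation:
Subtree rooted at L contains: G, K, L
Count = 3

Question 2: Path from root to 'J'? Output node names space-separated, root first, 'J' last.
Walk down from root: C -> J

Answer: C J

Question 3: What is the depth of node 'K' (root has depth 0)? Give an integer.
Path from root to K: C -> E -> D -> F -> L -> K
Depth = number of edges = 5

Answer: 5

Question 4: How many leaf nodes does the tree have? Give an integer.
Answer: 3

Derivation:
Leaves (nodes with no children): A, G, H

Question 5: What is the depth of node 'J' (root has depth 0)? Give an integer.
Answer: 1

Derivation:
Path from root to J: C -> J
Depth = number of edges = 1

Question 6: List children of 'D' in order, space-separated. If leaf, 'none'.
Answer: F

Derivation:
Node D's children (from adjacency): F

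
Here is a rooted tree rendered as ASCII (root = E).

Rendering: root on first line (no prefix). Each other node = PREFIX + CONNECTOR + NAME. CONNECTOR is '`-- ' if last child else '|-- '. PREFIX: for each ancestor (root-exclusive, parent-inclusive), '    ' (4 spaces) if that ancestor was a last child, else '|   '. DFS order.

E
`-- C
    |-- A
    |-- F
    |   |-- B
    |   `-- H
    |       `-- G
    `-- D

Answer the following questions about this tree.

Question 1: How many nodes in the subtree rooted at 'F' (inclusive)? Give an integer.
Subtree rooted at F contains: B, F, G, H
Count = 4

Answer: 4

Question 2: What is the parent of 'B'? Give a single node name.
Answer: F

Derivation:
Scan adjacency: B appears as child of F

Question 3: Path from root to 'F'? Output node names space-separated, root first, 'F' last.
Answer: E C F

Derivation:
Walk down from root: E -> C -> F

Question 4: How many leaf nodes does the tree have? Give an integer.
Answer: 4

Derivation:
Leaves (nodes with no children): A, B, D, G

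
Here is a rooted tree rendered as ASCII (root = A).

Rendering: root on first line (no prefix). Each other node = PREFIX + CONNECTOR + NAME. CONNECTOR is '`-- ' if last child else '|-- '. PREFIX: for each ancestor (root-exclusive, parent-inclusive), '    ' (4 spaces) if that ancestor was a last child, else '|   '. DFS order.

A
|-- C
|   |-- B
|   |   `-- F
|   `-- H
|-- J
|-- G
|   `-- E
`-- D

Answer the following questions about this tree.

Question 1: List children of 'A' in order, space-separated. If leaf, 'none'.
Node A's children (from adjacency): C, J, G, D

Answer: C J G D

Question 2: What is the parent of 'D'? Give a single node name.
Answer: A

Derivation:
Scan adjacency: D appears as child of A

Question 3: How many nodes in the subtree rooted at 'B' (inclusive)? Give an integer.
Subtree rooted at B contains: B, F
Count = 2

Answer: 2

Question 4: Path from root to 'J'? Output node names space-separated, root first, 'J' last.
Walk down from root: A -> J

Answer: A J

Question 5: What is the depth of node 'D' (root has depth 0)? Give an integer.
Answer: 1

Derivation:
Path from root to D: A -> D
Depth = number of edges = 1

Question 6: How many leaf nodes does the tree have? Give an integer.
Answer: 5

Derivation:
Leaves (nodes with no children): D, E, F, H, J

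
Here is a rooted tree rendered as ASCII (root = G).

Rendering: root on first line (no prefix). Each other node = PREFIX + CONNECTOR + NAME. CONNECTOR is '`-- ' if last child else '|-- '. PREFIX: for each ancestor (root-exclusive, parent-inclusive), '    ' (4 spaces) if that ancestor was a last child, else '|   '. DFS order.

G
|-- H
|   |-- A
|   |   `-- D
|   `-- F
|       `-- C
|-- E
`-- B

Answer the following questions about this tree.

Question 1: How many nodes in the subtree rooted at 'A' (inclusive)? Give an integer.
Subtree rooted at A contains: A, D
Count = 2

Answer: 2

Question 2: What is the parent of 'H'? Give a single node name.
Scan adjacency: H appears as child of G

Answer: G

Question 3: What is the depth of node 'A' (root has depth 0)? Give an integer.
Path from root to A: G -> H -> A
Depth = number of edges = 2

Answer: 2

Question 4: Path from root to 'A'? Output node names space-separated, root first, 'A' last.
Answer: G H A

Derivation:
Walk down from root: G -> H -> A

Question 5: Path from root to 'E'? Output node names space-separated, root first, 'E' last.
Answer: G E

Derivation:
Walk down from root: G -> E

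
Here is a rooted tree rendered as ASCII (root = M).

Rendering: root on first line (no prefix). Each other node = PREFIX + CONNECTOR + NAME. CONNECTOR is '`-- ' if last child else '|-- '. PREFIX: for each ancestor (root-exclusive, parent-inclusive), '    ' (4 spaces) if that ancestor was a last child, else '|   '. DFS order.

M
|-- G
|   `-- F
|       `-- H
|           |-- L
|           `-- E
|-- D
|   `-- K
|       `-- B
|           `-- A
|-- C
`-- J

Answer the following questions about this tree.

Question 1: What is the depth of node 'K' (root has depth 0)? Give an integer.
Path from root to K: M -> D -> K
Depth = number of edges = 2

Answer: 2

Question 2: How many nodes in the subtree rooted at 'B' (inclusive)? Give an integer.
Answer: 2

Derivation:
Subtree rooted at B contains: A, B
Count = 2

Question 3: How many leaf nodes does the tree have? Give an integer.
Answer: 5

Derivation:
Leaves (nodes with no children): A, C, E, J, L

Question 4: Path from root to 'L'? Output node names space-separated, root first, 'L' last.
Walk down from root: M -> G -> F -> H -> L

Answer: M G F H L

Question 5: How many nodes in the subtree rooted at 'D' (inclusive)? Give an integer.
Answer: 4

Derivation:
Subtree rooted at D contains: A, B, D, K
Count = 4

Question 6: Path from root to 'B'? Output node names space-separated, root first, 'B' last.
Answer: M D K B

Derivation:
Walk down from root: M -> D -> K -> B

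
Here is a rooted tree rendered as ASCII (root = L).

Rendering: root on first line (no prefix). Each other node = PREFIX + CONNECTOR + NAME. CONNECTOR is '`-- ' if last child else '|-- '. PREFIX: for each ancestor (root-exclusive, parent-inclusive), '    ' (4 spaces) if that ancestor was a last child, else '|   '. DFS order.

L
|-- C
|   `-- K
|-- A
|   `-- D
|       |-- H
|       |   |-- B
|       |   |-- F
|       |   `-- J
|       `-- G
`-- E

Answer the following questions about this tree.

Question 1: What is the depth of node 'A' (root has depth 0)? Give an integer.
Answer: 1

Derivation:
Path from root to A: L -> A
Depth = number of edges = 1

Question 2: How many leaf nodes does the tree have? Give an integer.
Leaves (nodes with no children): B, E, F, G, J, K

Answer: 6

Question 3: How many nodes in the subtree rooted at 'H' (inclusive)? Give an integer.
Subtree rooted at H contains: B, F, H, J
Count = 4

Answer: 4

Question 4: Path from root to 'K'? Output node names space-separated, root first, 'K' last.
Answer: L C K

Derivation:
Walk down from root: L -> C -> K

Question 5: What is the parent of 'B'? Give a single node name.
Scan adjacency: B appears as child of H

Answer: H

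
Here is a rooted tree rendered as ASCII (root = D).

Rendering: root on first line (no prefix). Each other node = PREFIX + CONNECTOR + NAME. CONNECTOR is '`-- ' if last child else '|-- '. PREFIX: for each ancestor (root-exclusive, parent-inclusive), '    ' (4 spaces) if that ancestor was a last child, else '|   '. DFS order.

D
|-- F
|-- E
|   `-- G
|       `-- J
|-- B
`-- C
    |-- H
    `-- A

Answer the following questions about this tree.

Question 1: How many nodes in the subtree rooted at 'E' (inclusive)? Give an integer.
Answer: 3

Derivation:
Subtree rooted at E contains: E, G, J
Count = 3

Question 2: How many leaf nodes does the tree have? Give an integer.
Answer: 5

Derivation:
Leaves (nodes with no children): A, B, F, H, J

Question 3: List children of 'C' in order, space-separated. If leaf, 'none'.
Node C's children (from adjacency): H, A

Answer: H A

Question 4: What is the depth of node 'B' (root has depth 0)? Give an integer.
Path from root to B: D -> B
Depth = number of edges = 1

Answer: 1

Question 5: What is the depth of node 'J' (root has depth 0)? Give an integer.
Path from root to J: D -> E -> G -> J
Depth = number of edges = 3

Answer: 3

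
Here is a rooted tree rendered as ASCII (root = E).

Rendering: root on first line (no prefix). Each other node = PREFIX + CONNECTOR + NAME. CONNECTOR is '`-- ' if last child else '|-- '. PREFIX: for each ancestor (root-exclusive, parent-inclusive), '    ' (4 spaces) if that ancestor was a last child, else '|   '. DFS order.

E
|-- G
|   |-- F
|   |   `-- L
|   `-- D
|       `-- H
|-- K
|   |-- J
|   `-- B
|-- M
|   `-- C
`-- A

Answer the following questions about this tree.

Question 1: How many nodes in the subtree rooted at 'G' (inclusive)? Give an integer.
Subtree rooted at G contains: D, F, G, H, L
Count = 5

Answer: 5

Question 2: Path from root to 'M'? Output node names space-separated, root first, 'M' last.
Answer: E M

Derivation:
Walk down from root: E -> M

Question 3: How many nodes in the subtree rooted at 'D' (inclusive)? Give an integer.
Subtree rooted at D contains: D, H
Count = 2

Answer: 2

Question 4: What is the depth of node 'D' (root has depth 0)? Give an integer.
Answer: 2

Derivation:
Path from root to D: E -> G -> D
Depth = number of edges = 2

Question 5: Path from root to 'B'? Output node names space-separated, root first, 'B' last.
Walk down from root: E -> K -> B

Answer: E K B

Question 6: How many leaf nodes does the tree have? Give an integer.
Leaves (nodes with no children): A, B, C, H, J, L

Answer: 6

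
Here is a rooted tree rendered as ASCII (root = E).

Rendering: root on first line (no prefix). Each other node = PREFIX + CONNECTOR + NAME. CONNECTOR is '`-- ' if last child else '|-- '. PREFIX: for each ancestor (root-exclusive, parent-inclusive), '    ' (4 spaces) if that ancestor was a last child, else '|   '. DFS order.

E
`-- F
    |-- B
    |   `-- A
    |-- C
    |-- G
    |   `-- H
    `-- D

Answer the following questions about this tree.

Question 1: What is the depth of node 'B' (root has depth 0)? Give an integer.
Answer: 2

Derivation:
Path from root to B: E -> F -> B
Depth = number of edges = 2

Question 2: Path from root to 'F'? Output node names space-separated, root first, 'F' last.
Answer: E F

Derivation:
Walk down from root: E -> F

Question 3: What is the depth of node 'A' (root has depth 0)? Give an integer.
Path from root to A: E -> F -> B -> A
Depth = number of edges = 3

Answer: 3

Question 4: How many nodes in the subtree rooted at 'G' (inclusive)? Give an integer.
Answer: 2

Derivation:
Subtree rooted at G contains: G, H
Count = 2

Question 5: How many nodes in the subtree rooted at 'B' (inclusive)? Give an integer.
Subtree rooted at B contains: A, B
Count = 2

Answer: 2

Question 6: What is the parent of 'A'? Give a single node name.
Scan adjacency: A appears as child of B

Answer: B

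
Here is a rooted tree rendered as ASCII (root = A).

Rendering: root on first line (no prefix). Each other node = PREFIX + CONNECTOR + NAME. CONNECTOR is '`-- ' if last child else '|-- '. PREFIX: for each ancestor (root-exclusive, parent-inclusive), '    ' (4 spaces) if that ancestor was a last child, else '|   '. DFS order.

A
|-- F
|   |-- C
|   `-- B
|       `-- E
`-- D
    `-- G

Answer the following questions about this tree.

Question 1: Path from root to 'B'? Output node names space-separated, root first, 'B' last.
Walk down from root: A -> F -> B

Answer: A F B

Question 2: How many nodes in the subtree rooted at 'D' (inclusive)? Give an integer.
Subtree rooted at D contains: D, G
Count = 2

Answer: 2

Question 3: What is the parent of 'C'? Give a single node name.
Scan adjacency: C appears as child of F

Answer: F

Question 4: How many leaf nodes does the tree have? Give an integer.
Leaves (nodes with no children): C, E, G

Answer: 3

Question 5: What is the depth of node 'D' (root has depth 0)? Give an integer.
Answer: 1

Derivation:
Path from root to D: A -> D
Depth = number of edges = 1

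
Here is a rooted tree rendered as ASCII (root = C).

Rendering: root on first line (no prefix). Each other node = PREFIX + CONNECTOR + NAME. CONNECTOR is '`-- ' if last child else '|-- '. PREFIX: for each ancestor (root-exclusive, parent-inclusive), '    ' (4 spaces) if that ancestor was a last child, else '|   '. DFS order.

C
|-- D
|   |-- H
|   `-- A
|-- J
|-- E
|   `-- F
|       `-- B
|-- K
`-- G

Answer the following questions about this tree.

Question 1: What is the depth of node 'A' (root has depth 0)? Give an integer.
Path from root to A: C -> D -> A
Depth = number of edges = 2

Answer: 2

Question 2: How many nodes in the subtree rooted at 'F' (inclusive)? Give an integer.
Answer: 2

Derivation:
Subtree rooted at F contains: B, F
Count = 2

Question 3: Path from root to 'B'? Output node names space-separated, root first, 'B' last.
Walk down from root: C -> E -> F -> B

Answer: C E F B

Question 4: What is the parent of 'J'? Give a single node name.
Scan adjacency: J appears as child of C

Answer: C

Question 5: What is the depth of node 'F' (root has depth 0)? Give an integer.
Path from root to F: C -> E -> F
Depth = number of edges = 2

Answer: 2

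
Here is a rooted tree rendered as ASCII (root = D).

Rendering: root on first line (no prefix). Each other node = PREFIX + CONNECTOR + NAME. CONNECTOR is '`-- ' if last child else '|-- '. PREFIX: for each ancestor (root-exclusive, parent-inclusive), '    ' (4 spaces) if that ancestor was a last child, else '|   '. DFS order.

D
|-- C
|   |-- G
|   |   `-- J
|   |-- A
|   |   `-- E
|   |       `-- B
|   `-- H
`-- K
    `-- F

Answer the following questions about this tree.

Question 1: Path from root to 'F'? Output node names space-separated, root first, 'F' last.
Answer: D K F

Derivation:
Walk down from root: D -> K -> F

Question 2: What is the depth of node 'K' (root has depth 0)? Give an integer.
Answer: 1

Derivation:
Path from root to K: D -> K
Depth = number of edges = 1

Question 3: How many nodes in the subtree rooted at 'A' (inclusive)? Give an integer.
Subtree rooted at A contains: A, B, E
Count = 3

Answer: 3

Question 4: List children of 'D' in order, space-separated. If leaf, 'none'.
Answer: C K

Derivation:
Node D's children (from adjacency): C, K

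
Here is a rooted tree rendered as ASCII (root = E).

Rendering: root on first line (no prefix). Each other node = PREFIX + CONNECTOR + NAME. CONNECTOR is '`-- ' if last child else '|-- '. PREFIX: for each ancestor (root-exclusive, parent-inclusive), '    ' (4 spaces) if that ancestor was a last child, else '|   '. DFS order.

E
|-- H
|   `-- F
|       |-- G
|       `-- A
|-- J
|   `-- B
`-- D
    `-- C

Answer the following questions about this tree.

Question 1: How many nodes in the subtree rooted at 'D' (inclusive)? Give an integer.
Subtree rooted at D contains: C, D
Count = 2

Answer: 2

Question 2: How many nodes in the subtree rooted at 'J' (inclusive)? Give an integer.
Answer: 2

Derivation:
Subtree rooted at J contains: B, J
Count = 2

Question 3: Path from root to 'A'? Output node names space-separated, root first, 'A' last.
Answer: E H F A

Derivation:
Walk down from root: E -> H -> F -> A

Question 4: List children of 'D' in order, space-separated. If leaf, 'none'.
Answer: C

Derivation:
Node D's children (from adjacency): C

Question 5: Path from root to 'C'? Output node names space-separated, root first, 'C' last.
Walk down from root: E -> D -> C

Answer: E D C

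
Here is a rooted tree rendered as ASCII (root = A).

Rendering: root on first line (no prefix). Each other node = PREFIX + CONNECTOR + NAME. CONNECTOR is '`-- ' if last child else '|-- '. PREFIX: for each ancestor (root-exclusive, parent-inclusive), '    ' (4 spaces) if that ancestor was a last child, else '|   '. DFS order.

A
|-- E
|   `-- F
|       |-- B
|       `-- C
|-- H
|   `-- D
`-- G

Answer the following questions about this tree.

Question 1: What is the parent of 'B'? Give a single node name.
Scan adjacency: B appears as child of F

Answer: F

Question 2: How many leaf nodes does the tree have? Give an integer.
Leaves (nodes with no children): B, C, D, G

Answer: 4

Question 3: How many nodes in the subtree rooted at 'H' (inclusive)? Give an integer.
Answer: 2

Derivation:
Subtree rooted at H contains: D, H
Count = 2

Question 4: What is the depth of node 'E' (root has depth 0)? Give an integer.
Path from root to E: A -> E
Depth = number of edges = 1

Answer: 1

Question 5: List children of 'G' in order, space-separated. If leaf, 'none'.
Answer: none

Derivation:
Node G's children (from adjacency): (leaf)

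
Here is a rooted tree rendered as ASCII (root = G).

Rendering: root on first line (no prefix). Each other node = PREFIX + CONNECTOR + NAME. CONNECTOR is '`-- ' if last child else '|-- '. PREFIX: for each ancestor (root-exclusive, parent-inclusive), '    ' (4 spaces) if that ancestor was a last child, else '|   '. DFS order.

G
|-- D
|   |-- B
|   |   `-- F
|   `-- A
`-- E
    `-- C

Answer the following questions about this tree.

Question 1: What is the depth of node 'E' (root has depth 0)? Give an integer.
Answer: 1

Derivation:
Path from root to E: G -> E
Depth = number of edges = 1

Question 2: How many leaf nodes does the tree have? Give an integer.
Answer: 3

Derivation:
Leaves (nodes with no children): A, C, F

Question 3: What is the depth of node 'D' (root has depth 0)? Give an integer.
Answer: 1

Derivation:
Path from root to D: G -> D
Depth = number of edges = 1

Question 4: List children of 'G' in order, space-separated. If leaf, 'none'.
Node G's children (from adjacency): D, E

Answer: D E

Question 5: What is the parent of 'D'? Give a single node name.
Answer: G

Derivation:
Scan adjacency: D appears as child of G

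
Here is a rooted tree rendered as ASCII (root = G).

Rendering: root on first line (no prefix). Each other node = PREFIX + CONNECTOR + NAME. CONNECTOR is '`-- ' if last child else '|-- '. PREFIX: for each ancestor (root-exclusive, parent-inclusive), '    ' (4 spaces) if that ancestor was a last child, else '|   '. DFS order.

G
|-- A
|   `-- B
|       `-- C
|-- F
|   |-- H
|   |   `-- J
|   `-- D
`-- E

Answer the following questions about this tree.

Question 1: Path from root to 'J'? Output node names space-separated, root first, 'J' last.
Answer: G F H J

Derivation:
Walk down from root: G -> F -> H -> J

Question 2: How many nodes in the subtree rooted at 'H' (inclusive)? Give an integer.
Answer: 2

Derivation:
Subtree rooted at H contains: H, J
Count = 2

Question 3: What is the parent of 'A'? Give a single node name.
Answer: G

Derivation:
Scan adjacency: A appears as child of G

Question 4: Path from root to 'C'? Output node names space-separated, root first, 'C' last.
Walk down from root: G -> A -> B -> C

Answer: G A B C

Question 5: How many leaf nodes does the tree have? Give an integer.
Leaves (nodes with no children): C, D, E, J

Answer: 4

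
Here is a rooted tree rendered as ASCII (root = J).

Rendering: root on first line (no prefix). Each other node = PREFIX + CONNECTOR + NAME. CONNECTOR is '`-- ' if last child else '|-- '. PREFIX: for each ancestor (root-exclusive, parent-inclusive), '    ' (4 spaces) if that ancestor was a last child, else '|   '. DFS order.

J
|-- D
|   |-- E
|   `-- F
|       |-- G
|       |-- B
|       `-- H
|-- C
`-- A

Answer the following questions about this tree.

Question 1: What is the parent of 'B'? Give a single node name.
Answer: F

Derivation:
Scan adjacency: B appears as child of F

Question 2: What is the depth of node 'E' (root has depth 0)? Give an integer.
Path from root to E: J -> D -> E
Depth = number of edges = 2

Answer: 2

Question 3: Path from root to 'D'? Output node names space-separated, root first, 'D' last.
Answer: J D

Derivation:
Walk down from root: J -> D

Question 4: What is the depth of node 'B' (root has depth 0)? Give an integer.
Path from root to B: J -> D -> F -> B
Depth = number of edges = 3

Answer: 3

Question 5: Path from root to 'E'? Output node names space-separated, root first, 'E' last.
Answer: J D E

Derivation:
Walk down from root: J -> D -> E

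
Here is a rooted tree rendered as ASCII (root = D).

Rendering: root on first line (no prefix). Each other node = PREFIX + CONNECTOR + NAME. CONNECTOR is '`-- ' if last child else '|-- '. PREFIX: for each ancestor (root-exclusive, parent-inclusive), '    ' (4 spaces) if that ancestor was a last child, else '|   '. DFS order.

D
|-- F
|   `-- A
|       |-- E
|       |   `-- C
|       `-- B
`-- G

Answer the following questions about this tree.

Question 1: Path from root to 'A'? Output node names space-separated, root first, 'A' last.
Answer: D F A

Derivation:
Walk down from root: D -> F -> A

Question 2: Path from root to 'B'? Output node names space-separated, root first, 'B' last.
Answer: D F A B

Derivation:
Walk down from root: D -> F -> A -> B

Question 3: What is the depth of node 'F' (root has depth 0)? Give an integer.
Answer: 1

Derivation:
Path from root to F: D -> F
Depth = number of edges = 1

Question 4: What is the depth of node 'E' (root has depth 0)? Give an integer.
Answer: 3

Derivation:
Path from root to E: D -> F -> A -> E
Depth = number of edges = 3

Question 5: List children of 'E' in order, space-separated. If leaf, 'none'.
Node E's children (from adjacency): C

Answer: C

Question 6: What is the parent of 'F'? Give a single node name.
Scan adjacency: F appears as child of D

Answer: D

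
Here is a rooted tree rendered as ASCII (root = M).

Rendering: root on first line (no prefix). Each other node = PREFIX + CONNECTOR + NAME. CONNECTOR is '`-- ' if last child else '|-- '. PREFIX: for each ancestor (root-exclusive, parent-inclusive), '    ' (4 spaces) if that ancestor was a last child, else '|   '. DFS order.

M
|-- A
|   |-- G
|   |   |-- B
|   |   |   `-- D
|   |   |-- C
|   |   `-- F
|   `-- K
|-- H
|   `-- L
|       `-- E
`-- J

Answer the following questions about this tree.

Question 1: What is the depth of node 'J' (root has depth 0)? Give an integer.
Answer: 1

Derivation:
Path from root to J: M -> J
Depth = number of edges = 1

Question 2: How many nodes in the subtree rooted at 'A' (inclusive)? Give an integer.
Subtree rooted at A contains: A, B, C, D, F, G, K
Count = 7

Answer: 7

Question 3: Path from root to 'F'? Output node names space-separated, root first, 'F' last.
Answer: M A G F

Derivation:
Walk down from root: M -> A -> G -> F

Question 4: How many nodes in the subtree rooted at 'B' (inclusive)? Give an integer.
Subtree rooted at B contains: B, D
Count = 2

Answer: 2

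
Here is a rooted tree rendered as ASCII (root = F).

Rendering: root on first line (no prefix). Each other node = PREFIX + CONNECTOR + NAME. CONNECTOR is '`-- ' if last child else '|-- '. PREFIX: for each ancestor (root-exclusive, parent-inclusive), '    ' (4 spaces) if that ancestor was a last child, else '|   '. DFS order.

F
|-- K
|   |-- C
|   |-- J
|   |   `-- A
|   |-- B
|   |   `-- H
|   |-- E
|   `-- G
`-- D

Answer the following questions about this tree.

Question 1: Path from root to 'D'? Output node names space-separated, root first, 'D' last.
Answer: F D

Derivation:
Walk down from root: F -> D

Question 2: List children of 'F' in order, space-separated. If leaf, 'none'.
Node F's children (from adjacency): K, D

Answer: K D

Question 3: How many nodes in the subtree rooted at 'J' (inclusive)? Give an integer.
Answer: 2

Derivation:
Subtree rooted at J contains: A, J
Count = 2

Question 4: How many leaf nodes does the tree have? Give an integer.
Answer: 6

Derivation:
Leaves (nodes with no children): A, C, D, E, G, H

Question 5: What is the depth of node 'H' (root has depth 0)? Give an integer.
Path from root to H: F -> K -> B -> H
Depth = number of edges = 3

Answer: 3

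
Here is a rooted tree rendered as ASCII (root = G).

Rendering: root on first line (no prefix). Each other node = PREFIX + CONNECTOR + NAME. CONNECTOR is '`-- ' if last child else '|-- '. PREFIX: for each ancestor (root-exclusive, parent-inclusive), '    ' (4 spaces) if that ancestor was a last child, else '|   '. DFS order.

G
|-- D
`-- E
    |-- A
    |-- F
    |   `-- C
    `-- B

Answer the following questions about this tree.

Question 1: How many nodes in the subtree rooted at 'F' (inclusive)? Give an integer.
Subtree rooted at F contains: C, F
Count = 2

Answer: 2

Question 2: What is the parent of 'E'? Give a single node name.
Scan adjacency: E appears as child of G

Answer: G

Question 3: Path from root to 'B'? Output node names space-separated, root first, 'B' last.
Answer: G E B

Derivation:
Walk down from root: G -> E -> B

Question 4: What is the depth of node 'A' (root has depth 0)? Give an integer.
Answer: 2

Derivation:
Path from root to A: G -> E -> A
Depth = number of edges = 2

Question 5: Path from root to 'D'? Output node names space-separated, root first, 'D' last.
Walk down from root: G -> D

Answer: G D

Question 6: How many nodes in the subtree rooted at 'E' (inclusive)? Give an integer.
Answer: 5

Derivation:
Subtree rooted at E contains: A, B, C, E, F
Count = 5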